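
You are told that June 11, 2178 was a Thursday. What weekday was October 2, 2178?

June 2178: 30 − 11 = 19 days remain.
Then July (31), August (31), September (30): 31 + 31 + 30 = 92 days.
October 1–2, 2178: 2 days.
Total: 19 + 92 + 2 = 113 days.
113 mod 7 = 1, so 1 day after Thursday is Friday.

Friday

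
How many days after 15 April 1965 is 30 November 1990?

9360

Day-of-year of April 15, 1965: 105.
Day-of-year of November 30, 1990: 334.
1965 has 365 days, so 365 − 105 = 260 days remain in 1965.
Full years 1966–1989: 18 common + 6 leap = 18×365 + 6×366 = 8766 days.
Total: 260 + 8766 + 334 = 9360 days.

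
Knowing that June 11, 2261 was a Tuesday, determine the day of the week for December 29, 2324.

Monday

From June 11, 2261 to June 11, 2324: 63 years, of which 15 contain a Feb 29 — 48×365 + 15×366 = 23010 days.
(2300 is not a leap year (divisible by 100 but not 400).)
June 2324: 30 − 11 = 19 days remain.
Then July (31), August (31), September (30), October (31), November (30): 31 + 31 + 30 + 31 + 30 = 153 days.
December 1–29, 2324: 29 days.
Residual: 201 days.
Total: 23211 days.
23211 mod 7 = 6, so 6 days after Tuesday is Monday.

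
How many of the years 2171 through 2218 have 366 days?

11

Years divisible by 4 in [2171, 2218]: 2172, 2176, 2180, 2184, 2188, 2192, 2196, 2200, 2204, 2208, 2212, 2216.
Of these, 2200 is divisible by 100 but not 400, so not leap.
Leap years: 12 − 1 = 11.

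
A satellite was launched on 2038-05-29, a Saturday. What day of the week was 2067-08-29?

From May 29, 2038 to May 29, 2067: 29 years, of which 7 contain a Feb 29 — 22×365 + 7×366 = 10592 days.
May 2067: 31 − 29 = 2 days remain.
Then June (30), July (31): 30 + 31 = 61 days.
August 1–29, 2067: 29 days.
Residual: 92 days.
Total: 10684 days.
10684 mod 7 = 2, so 2 days after Saturday is Monday.

Monday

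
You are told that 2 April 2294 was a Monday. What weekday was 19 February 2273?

Count forward from the earlier date (February 19, 2273) to the later (April 2, 2294):
Day-of-year of February 19, 2273: 50.
Day-of-year of April 2, 2294: 92.
2273 has 365 days, so 365 − 50 = 315 days remain in 2273.
Full years 2274–2293: 15 common + 5 leap = 15×365 + 5×366 = 7305 days.
Total: 315 + 7305 + 92 = 7712 days.
7712 mod 7 = 5, so 5 days before Monday is Wednesday.

Wednesday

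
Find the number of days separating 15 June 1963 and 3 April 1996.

11981

From June 15, 1963 to June 15, 1995: 32 years, of which 8 contain a Feb 29 — 24×365 + 8×366 = 11688 days.
June 1995: 30 − 15 = 15 days remain.
Then 9 full months totalling 275 days.
April 1–3, 1996: 3 days.
Residual: 293 days.
Total: 11981 days.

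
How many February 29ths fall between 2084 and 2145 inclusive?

15

Years divisible by 4: 2084, 2088, …, 2144 — 16 in all.
Of these, 2100 is divisible by 100 but not 400, so not leap.
Leap years: 16 − 1 = 15.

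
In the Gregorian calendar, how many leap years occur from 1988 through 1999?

3

Years divisible by 4 in [1988, 1999]: 1988, 1992, 1996.
No century exceptions apply. Count: 3.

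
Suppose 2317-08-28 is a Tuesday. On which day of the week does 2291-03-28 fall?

Saturday

Count forward from the earlier date (March 28, 2291) to the later (August 28, 2317):
Day-of-year of March 28, 2291: 87.
Day-of-year of August 28, 2317: 240.
2291 has 365 days, so 365 − 87 = 278 days remain in 2291.
Full years 2292–2316: 19 common + 6 leap = 19×365 + 6×366 = 9131 days.
Total: 278 + 9131 + 240 = 9649 days.
9649 mod 7 = 3, so 3 days before Tuesday is Saturday.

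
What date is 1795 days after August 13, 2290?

July 13, 2295

Count 1795 days after August 13, 2290:
Day-of-year of August 13, 2290: 225.
Day-of-year of July 13, 2295: 194.
2290 has 365 days, so 365 − 225 = 140 days remain in 2290.
Full years: 2291: 365; 2292: 366; 2293: 365; 2294: 365. Sum = 1461.
Total: 140 + 1461 + 194 = 1795 days.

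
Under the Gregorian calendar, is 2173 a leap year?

No

2173 is not a leap year.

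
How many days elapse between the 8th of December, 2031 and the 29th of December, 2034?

December 8, 2031 → December 8, 2032: 366 days (2032 is a leap year).
December 8, 2032 → December 8, 2033: 365 days.
December 8, 2033 → December 8, 2034: 365 days.
Within December 2034: 29 − 8 = 21 days.
Total: 1117 days.

1117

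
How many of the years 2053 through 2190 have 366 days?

33

Years divisible by 4: 2056, 2060, …, 2188 — 34 in all.
Of these, 2100 is divisible by 100 but not 400, so not leap.
Leap years: 34 − 1 = 33.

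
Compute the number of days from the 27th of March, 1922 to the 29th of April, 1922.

March 1922: 31 − 27 = 4 days remain.
April 1–29, 1922: 29 days.
Total: 4 + 29 = 33 days.

33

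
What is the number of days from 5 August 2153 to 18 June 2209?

Day-of-year of August 5, 2153: 217.
Day-of-year of June 18, 2209: 169.
2153 has 365 days, so 365 − 217 = 148 days remain in 2153.
Full years 2154–2208: 42 common + 13 leap = 42×365 + 13×366 = 20088 days.
Total: 148 + 20088 + 169 = 20405 days.

20405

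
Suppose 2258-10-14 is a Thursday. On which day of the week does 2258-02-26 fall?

Friday

Count forward from the earlier date (February 26, 2258) to the later (October 14, 2258):
February 2258: 28 − 26 = 2 days remain (2258 is not a leap year, so February has 28 days).
Then March (31), April (30), May (31), June (30), July (31), August (31), September (30): 31 + 30 + 31 + 30 + 31 + 31 + 30 = 214 days.
October 1–14, 2258: 14 days.
Total: 2 + 214 + 14 = 230 days.
230 mod 7 = 6, so 6 days before Thursday is Friday.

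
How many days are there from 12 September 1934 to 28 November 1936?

Day-of-year of September 12, 1934: 255.
Day-of-year of November 28, 1936: 333.
1934 has 365 days, so 365 − 255 = 110 days remain in 1934.
Full years: 1935: 365. Sum = 365.
Total: 110 + 365 + 333 = 808 days.

808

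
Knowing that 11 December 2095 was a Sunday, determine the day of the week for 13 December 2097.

Day-of-year of December 11, 2095: 345.
Day-of-year of December 13, 2097: 347.
2095 has 365 days, so 365 − 345 = 20 days remain in 2095.
Full years: 2096: 366. Sum = 366.
Total: 20 + 366 + 347 = 733 days.
733 mod 7 = 5, so 5 days after Sunday is Friday.

Friday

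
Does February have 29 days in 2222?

No

2222 is not a leap year.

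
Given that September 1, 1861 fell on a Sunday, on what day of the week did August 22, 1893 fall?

From September 1, 1861 to September 1, 1892: 31 years, of which 8 contain a Feb 29 — 23×365 + 8×366 = 11323 days.
September 1892: 30 − 1 = 29 days remain.
Then 10 full months totalling 304 days.
August 1–22, 1893: 22 days.
Residual: 355 days.
Total: 11678 days.
11678 mod 7 = 2, so 2 days after Sunday is Tuesday.

Tuesday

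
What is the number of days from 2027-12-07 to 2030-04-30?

December 7, 2027 → December 7, 2028: 366 days (2028 is a leap year).
December 7, 2028 → December 7, 2029: 365 days.
December 2029: 31 − 7 = 24 days remain.
Then January (31), February 2030 (28), March (31): 31 + 28 + 31 = 90 days.
April 1–30, 2030: 30 days.
Residual: 144 days.
Total: 875 days.

875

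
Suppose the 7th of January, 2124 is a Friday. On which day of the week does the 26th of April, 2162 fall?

Monday

From January 7, 2124 to January 7, 2162: 38 years, of which 10 contain a Feb 29 — 28×365 + 10×366 = 13880 days.
January 2162: 31 − 7 = 24 days remain.
Then February 2162 (28), March (31): 28 + 31 = 59 days.
April 1–26, 2162: 26 days.
Residual: 109 days.
Total: 13989 days.
13989 mod 7 = 3, so 3 days after Friday is Monday.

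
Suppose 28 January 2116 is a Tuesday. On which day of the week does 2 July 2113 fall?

Count forward from the earlier date (July 2, 2113) to the later (January 28, 2116):
Day-of-year of July 2, 2113: 183.
Day-of-year of January 28, 2116: 28.
2113 has 365 days, so 365 − 183 = 182 days remain in 2113.
Full years: 2114: 365; 2115: 365. Sum = 730.
Total: 182 + 730 + 28 = 940 days.
940 mod 7 = 2, so 2 days before Tuesday is Sunday.

Sunday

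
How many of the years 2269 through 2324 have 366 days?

13

Years divisible by 4: 2272, 2276, …, 2324 — 14 in all.
Of these, 2300 is divisible by 100 but not 400, so not leap.
Leap years: 14 − 1 = 13.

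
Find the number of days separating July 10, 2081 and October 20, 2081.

July 2081: 31 − 10 = 21 days remain.
Then August (31), September (30): 31 + 30 = 61 days.
October 1–20, 2081: 20 days.
Total: 21 + 61 + 20 = 102 days.

102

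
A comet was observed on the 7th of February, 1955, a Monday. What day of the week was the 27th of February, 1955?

Within February 1955: 27 − 7 = 20 days.
20 mod 7 = 6, so 6 days after Monday is Sunday.

Sunday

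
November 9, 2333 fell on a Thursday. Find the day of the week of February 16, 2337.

Tuesday

Day-of-year of November 9, 2333: 313.
Day-of-year of February 16, 2337: 47.
2333 has 365 days, so 365 − 313 = 52 days remain in 2333.
Full years: 2334: 365; 2335: 365; 2336: 366. Sum = 1096.
Total: 52 + 1096 + 47 = 1195 days.
1195 mod 7 = 5, so 5 days after Thursday is Tuesday.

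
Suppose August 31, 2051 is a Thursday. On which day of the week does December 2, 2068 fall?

From August 31, 2051 to August 31, 2068: 17 years, of which 5 contain a Feb 29 — 12×365 + 5×366 = 6210 days.
August 2068: 31 − 31 = 0 days remain.
Then September (30), October (31), November (30): 30 + 31 + 30 = 91 days.
December 1–2, 2068: 2 days.
Residual: 93 days.
Total: 6303 days.
6303 mod 7 = 3, so 3 days after Thursday is Sunday.

Sunday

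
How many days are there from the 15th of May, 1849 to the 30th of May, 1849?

Within May 1849: 30 − 15 = 15 days.

15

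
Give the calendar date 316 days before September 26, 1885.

November 14, 1884

Count 316 days before September 26, 1885:
November 1884: 30 − 14 = 16 days remain.
Then 9 full months totalling 274 days.
September 1–26, 1885: 26 days.
Residual: 316 days.
Total: 316 days.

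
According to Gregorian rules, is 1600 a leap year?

1600 is a leap year (divisible by 400).

Yes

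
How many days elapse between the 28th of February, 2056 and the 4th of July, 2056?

February 2056: 29 − 28 = 1 day remains (2056 is a leap year, so February has 29 days).
Then March (31), April (30), May (31), June (30): 31 + 30 + 31 + 30 = 122 days.
July 1–4, 2056: 4 days.
Total: 1 + 122 + 4 = 127 days.

127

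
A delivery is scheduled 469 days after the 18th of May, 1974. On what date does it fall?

the 30th of August, 1975

Count 469 days after May 18, 1974:
May 18, 1974 → May 18, 1975: 365 days.
May 1975: 31 − 18 = 13 days remain.
Then June (30), July (31): 30 + 31 = 61 days.
August 1–30, 1975: 30 days.
Residual: 104 days.
Total: 469 days.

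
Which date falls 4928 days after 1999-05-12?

2012-11-07

Count 4928 days after May 12, 1999:
From May 12, 1999 to May 12, 2012: 13 years, of which 4 contain a Feb 29 — 9×365 + 4×366 = 4749 days.
(2000 is a leap year (divisible by 400).)
May 2012: 31 − 12 = 19 days remain.
Then June (30), July (31), August (31), September (30), October (31): 30 + 31 + 31 + 30 + 31 = 153 days.
November 1–7, 2012: 7 days.
Residual: 179 days.
Total: 4928 days.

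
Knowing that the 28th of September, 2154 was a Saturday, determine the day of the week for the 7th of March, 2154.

Count forward from the earlier date (March 7, 2154) to the later (September 28, 2154):
March 2154: 31 − 7 = 24 days remain.
Then April (30), May (31), June (30), July (31), August (31): 30 + 31 + 30 + 31 + 31 = 153 days.
September 1–28, 2154: 28 days.
Total: 24 + 153 + 28 = 205 days.
205 mod 7 = 2, so 2 days before Saturday is Thursday.

Thursday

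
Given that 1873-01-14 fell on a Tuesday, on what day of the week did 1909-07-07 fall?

Wednesday

From January 14, 1873 to January 14, 1909: 36 years, of which 8 contain a Feb 29 — 28×365 + 8×366 = 13148 days.
(1900 is not a leap year (divisible by 100 but not 400).)
January 1909: 31 − 14 = 17 days remain.
Then February 1909 (28), March (31), April (30), May (31), June (30): 28 + 31 + 30 + 31 + 30 = 150 days.
July 1–7, 1909: 7 days.
Residual: 174 days.
Total: 13322 days.
13322 mod 7 = 1, so 1 day after Tuesday is Wednesday.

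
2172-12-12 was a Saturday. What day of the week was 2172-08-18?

Tuesday

Count forward from the earlier date (August 18, 2172) to the later (December 12, 2172):
August 2172: 31 − 18 = 13 days remain.
Then September (30), October (31), November (30): 30 + 31 + 30 = 91 days.
December 1–12, 2172: 12 days.
Total: 13 + 91 + 12 = 116 days.
116 mod 7 = 4, so 4 days before Saturday is Tuesday.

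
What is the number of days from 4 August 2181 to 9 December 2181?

127

August 2181: 31 − 4 = 27 days remain.
Then September (30), October (31), November (30): 30 + 31 + 30 = 91 days.
December 1–9, 2181: 9 days.
Total: 27 + 91 + 9 = 127 days.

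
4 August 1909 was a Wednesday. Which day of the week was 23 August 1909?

Monday

Within August 1909: 23 − 4 = 19 days.
19 mod 7 = 5, so 5 days after Wednesday is Monday.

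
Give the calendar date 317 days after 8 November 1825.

21 September 1826

Count 317 days after November 8, 1825:
Day-of-year of November 8, 1825: 312.
Day-of-year of September 21, 1826: 264.
1825 has 365 days, so 365 − 312 = 53 days remain in 1825.
Total: 53 + 264 = 317 days.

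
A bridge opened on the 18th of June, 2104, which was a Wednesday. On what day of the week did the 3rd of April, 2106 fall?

Saturday

June 18, 2104 → June 18, 2105: 365 days.
June 2105: 30 − 18 = 12 days remain.
Then 9 full months totalling 274 days.
April 1–3, 2106: 3 days.
Residual: 289 days.
Total: 654 days.
654 mod 7 = 3, so 3 days after Wednesday is Saturday.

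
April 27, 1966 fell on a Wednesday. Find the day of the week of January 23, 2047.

Day-of-year of April 27, 1966: 117.
Day-of-year of January 23, 2047: 23.
1966 has 365 days, so 365 − 117 = 248 days remain in 1966.
Full years 1967–2046: 60 common + 20 leap = 60×365 + 20×366 = 29220 days.
Total: 248 + 29220 + 23 = 29491 days.
29491 is a multiple of 7, so January 23, 2047 falls on the same weekday: Wednesday.

Wednesday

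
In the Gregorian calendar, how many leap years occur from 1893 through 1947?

Years divisible by 4: 1896, 1900, …, 1944 — 13 in all.
Of these, 1900 is divisible by 100 but not 400, so not leap.
Leap years: 13 − 1 = 12.

12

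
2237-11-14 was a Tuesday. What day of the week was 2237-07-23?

Count forward from the earlier date (July 23, 2237) to the later (November 14, 2237):
July 2237: 31 − 23 = 8 days remain.
Then August (31), September (30), October (31): 31 + 30 + 31 = 92 days.
November 1–14, 2237: 14 days.
Total: 8 + 92 + 14 = 114 days.
114 mod 7 = 2, so 2 days before Tuesday is Sunday.

Sunday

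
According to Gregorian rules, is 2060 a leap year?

2060 is a leap year.

Yes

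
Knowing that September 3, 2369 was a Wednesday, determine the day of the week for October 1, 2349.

Saturday

Count forward from the earlier date (October 1, 2349) to the later (September 3, 2369):
Day-of-year of October 1, 2349: 274.
Day-of-year of September 3, 2369: 246.
2349 has 365 days, so 365 − 274 = 91 days remain in 2349.
Full years 2350–2368: 14 common + 5 leap = 14×365 + 5×366 = 6940 days.
Total: 91 + 6940 + 246 = 7277 days.
7277 mod 7 = 4, so 4 days before Wednesday is Saturday.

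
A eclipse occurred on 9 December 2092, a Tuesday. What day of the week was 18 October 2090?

Count forward from the earlier date (October 18, 2090) to the later (December 9, 2092):
October 18, 2090 → October 18, 2091: 365 days.
October 18, 2091 → October 18, 2092: 366 days (2092 is a leap year).
October 2092: 31 − 18 = 13 days remain.
Then November (30): 30 days.
December 1–9, 2092: 9 days.
Residual: 52 days.
Total: 783 days.
783 mod 7 = 6, so 6 days before Tuesday is Wednesday.

Wednesday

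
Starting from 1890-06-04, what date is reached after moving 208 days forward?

1890-12-29

Count 208 days after June 4, 1890:
June 1890: 30 − 4 = 26 days remain.
Then July (31), August (31), September (30), October (31), November (30): 31 + 31 + 30 + 31 + 30 = 153 days.
December 1–29, 1890: 29 days.
Total: 26 + 153 + 29 = 208 days.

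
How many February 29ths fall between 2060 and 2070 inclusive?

Years divisible by 4 in [2060, 2070]: 2060, 2064, 2068.
No century exceptions apply. Count: 3.

3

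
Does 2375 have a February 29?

2375 is not a leap year.

No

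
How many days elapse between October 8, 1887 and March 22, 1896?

3088

From October 8, 1887 to October 8, 1895: 8 years, of which 2 contain a Feb 29 — 6×365 + 2×366 = 2922 days.
October 1895: 31 − 8 = 23 days remain.
Then November (30), December (31), January (31), February 1896 (29): 30 + 31 + 31 + 29 = 121 days.
March 1–22, 1896: 22 days.
Residual: 166 days.
Total: 3088 days.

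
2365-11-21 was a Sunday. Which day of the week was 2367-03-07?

Tuesday

November 2365: 30 − 21 = 9 days remain.
Then 15 full months totalling 455 days.
March 1–7, 2367: 7 days.
Total: 9 + 455 + 7 = 471 days.
471 mod 7 = 2, so 2 days after Sunday is Tuesday.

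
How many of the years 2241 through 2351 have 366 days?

Years divisible by 4: 2244, 2248, …, 2348 — 27 in all.
Of these, 2300 is divisible by 100 but not 400, so not leap.
Leap years: 27 − 1 = 26.

26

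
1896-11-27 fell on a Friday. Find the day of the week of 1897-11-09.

Tuesday

November 1896: 30 − 27 = 3 days remain.
Then 11 full months totalling 335 days.
November 1–9, 1897: 9 days.
Total: 3 + 335 + 9 = 347 days.
347 mod 7 = 4, so 4 days after Friday is Tuesday.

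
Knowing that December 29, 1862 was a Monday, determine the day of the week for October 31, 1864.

Day-of-year of December 29, 1862: 363.
Day-of-year of October 31, 1864: 305.
1862 has 365 days, so 365 − 363 = 2 days remain in 1862.
Full years: 1863: 365. Sum = 365.
Total: 2 + 365 + 305 = 672 days.
672 is a multiple of 7, so October 31, 1864 falls on the same weekday: Monday.

Monday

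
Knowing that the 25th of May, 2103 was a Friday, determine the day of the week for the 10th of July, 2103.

May 2103: 31 − 25 = 6 days remain.
Then June (30): 30 days.
July 1–10, 2103: 10 days.
Total: 6 + 30 + 10 = 46 days.
46 mod 7 = 4, so 4 days after Friday is Tuesday.

Tuesday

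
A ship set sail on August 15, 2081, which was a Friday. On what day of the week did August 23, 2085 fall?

Day-of-year of August 15, 2081: 227.
Day-of-year of August 23, 2085: 235.
2081 has 365 days, so 365 − 227 = 138 days remain in 2081.
Full years: 2082: 365; 2083: 365; 2084: 366. Sum = 1096.
Total: 138 + 1096 + 235 = 1469 days.
1469 mod 7 = 6, so 6 days after Friday is Thursday.

Thursday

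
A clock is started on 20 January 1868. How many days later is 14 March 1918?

Day-of-year of January 20, 1868: 20.
Day-of-year of March 14, 1918: 73.
1868 has 366 days, so 366 − 20 = 346 days remain in 1868.
Full years 1869–1917: 38 common + 11 leap = 38×365 + 11×366 = 17896 days.
Total: 346 + 17896 + 73 = 18315 days.

18315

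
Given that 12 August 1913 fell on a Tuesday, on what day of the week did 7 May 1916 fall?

Sunday

Day-of-year of August 12, 1913: 224.
Day-of-year of May 7, 1916: 128.
1913 has 365 days, so 365 − 224 = 141 days remain in 1913.
Full years: 1914: 365; 1915: 365. Sum = 730.
Total: 141 + 730 + 128 = 999 days.
999 mod 7 = 5, so 5 days after Tuesday is Sunday.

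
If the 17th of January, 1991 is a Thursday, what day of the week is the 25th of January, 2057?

Thursday

From January 17, 1991 to January 17, 2057: 66 years, of which 17 contain a Feb 29 — 49×365 + 17×366 = 24107 days.
(2000 is a leap year (divisible by 400).)
Within January 2057: 25 − 17 = 8 days.
Total: 24115 days.
24115 is a multiple of 7, so the 25th of January, 2057 falls on the same weekday: Thursday.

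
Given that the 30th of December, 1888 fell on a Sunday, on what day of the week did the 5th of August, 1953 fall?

Wednesday

Day-of-year of December 30, 1888: 365.
Day-of-year of August 5, 1953: 217.
1888 has 366 days, so 366 − 365 = 1 days remain in 1888.
Full years 1889–1952: 49 common + 15 leap = 49×365 + 15×366 = 23375 days.
Total: 1 + 23375 + 217 = 23593 days.
23593 mod 7 = 3, so 3 days after Sunday is Wednesday.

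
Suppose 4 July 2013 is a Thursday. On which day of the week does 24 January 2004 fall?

Saturday

Count forward from the earlier date (January 24, 2004) to the later (July 4, 2013):
Day-of-year of January 24, 2004: 24.
Day-of-year of July 4, 2013: 185.
2004 has 366 days, so 366 − 24 = 342 days remain in 2004.
Full years 2005–2012: 6 common + 2 leap = 6×365 + 2×366 = 2922 days.
Total: 342 + 2922 + 185 = 3449 days.
3449 mod 7 = 5, so 5 days before Thursday is Saturday.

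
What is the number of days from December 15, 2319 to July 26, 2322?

954

Day-of-year of December 15, 2319: 349.
Day-of-year of July 26, 2322: 207.
2319 has 365 days, so 365 − 349 = 16 days remain in 2319.
Full years: 2320: 366; 2321: 365. Sum = 731.
Total: 16 + 731 + 207 = 954 days.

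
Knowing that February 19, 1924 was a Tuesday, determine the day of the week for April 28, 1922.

Count forward from the earlier date (April 28, 1922) to the later (February 19, 1924):
Day-of-year of April 28, 1922: 118.
Day-of-year of February 19, 1924: 50.
1922 has 365 days, so 365 − 118 = 247 days remain in 1922.
Full years: 1923: 365. Sum = 365.
Total: 247 + 365 + 50 = 662 days.
662 mod 7 = 4, so 4 days before Tuesday is Friday.

Friday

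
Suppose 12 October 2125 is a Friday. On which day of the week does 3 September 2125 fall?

Count forward from the earlier date (September 3, 2125) to the later (October 12, 2125):
September 2125: 30 − 3 = 27 days remain.
October 1–12, 2125: 12 days.
Total: 27 + 12 = 39 days.
39 mod 7 = 4, so 4 days before Friday is Monday.

Monday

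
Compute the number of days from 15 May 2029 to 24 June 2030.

405

May 15, 2029 → May 15, 2030: 365 days.
May 2030: 31 − 15 = 16 days remain.
June 1–24, 2030: 24 days.
Residual: 40 days.
Total: 405 days.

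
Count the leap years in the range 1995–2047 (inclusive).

Years divisible by 4: 1996, 2000, …, 2044 — 13 in all.
2000 is divisible by 400, so still leap.
No century exceptions apply. Count: 13.

13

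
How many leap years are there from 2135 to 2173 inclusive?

10

Years divisible by 4 in [2135, 2173]: 2136, 2140, 2144, 2148, 2152, 2156, 2160, 2164, 2168, 2172.
No century exceptions apply. Count: 10.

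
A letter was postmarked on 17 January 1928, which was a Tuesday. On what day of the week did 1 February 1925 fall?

Sunday

Count forward from the earlier date (February 1, 1925) to the later (January 17, 1928):
February 1, 1925 → February 1, 1926: 365 days.
February 1, 1926 → February 1, 1927: 365 days.
February 1927: 28 − 1 = 27 days remain (1927 is not a leap year, so February has 28 days).
Then 10 full months totalling 306 days.
January 1–17, 1928: 17 days.
Residual: 350 days.
Total: 1080 days.
1080 mod 7 = 2, so 2 days before Tuesday is Sunday.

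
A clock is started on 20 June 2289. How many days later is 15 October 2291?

847

Day-of-year of June 20, 2289: 171.
Day-of-year of October 15, 2291: 288.
2289 has 365 days, so 365 − 171 = 194 days remain in 2289.
Full years: 2290: 365. Sum = 365.
Total: 194 + 365 + 288 = 847 days.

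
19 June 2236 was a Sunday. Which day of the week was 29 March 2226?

Wednesday

Count forward from the earlier date (March 29, 2226) to the later (June 19, 2236):
From March 29, 2226 to March 29, 2236: 10 years, of which 3 contain a Feb 29 — 7×365 + 3×366 = 3653 days.
March 2236: 31 − 29 = 2 days remain.
Then April (30), May (31): 30 + 31 = 61 days.
June 1–19, 2236: 19 days.
Residual: 82 days.
Total: 3735 days.
3735 mod 7 = 4, so 4 days before Sunday is Wednesday.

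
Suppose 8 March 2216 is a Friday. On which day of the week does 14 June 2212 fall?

Count forward from the earlier date (June 14, 2212) to the later (March 8, 2216):
Day-of-year of June 14, 2212: 166.
Day-of-year of March 8, 2216: 68.
2212 has 366 days, so 366 − 166 = 200 days remain in 2212.
Full years: 2213: 365; 2214: 365; 2215: 365. Sum = 1095.
Total: 200 + 1095 + 68 = 1363 days.
1363 mod 7 = 5, so 5 days before Friday is Sunday.

Sunday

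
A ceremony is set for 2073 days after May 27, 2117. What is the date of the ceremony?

January 29, 2123

Count 2073 days after May 27, 2117:
Day-of-year of May 27, 2117: 147.
Day-of-year of January 29, 2123: 29.
2117 has 365 days, so 365 − 147 = 218 days remain in 2117.
Full years: 2118: 365; 2119: 365; 2120: 366; 2121: 365; 2122: 365. Sum = 1826.
Total: 218 + 1826 + 29 = 2073 days.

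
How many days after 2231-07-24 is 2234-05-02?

July 24, 2231 → July 24, 2232: 366 days (2232 is a leap year).
July 24, 2232 → July 24, 2233: 365 days.
July 2233: 31 − 24 = 7 days remain.
Then 9 full months totalling 273 days.
May 1–2, 2234: 2 days.
Residual: 282 days.
Total: 1013 days.

1013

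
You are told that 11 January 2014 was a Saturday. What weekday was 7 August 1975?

Count forward from the earlier date (August 7, 1975) to the later (January 11, 2014):
From August 7, 1975 to August 7, 2013: 38 years, of which 10 contain a Feb 29 — 28×365 + 10×366 = 13880 days.
(2000 is a leap year (divisible by 400).)
August 2013: 31 − 7 = 24 days remain.
Then September (30), October (31), November (30), December (31): 30 + 31 + 30 + 31 = 122 days.
January 1–11, 2014: 11 days.
Residual: 157 days.
Total: 14037 days.
14037 mod 7 = 2, so 2 days before Saturday is Thursday.

Thursday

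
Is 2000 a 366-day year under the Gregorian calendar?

Yes

2000 is a leap year (divisible by 400).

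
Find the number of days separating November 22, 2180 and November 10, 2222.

15327

From November 22, 2180 to November 22, 2221: 41 years, of which 9 contain a Feb 29 — 32×365 + 9×366 = 14974 days.
(2200 is not a leap year (divisible by 100 but not 400).)
November 2221: 30 − 22 = 8 days remain.
Then 11 full months totalling 335 days.
November 1–10, 2222: 10 days.
Residual: 353 days.
Total: 15327 days.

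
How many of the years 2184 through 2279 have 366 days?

Years divisible by 4: 2184, 2188, …, 2276 — 24 in all.
Of these, 2200 is divisible by 100 but not 400, so not leap.
Leap years: 24 − 1 = 23.

23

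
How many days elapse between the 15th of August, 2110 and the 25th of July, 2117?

August 15, 2110 → August 15, 2111: 365 days.
August 15, 2111 → August 15, 2112: 366 days (2112 is a leap year).
August 15, 2112 → August 15, 2113: 365 days.
August 15, 2113 → August 15, 2114: 365 days.
August 15, 2114 → August 15, 2115: 365 days.
August 15, 2115 → August 15, 2116: 366 days (2116 is a leap year).
August 2116: 31 − 15 = 16 days remain.
Then 10 full months totalling 303 days.
July 1–25, 2117: 25 days.
Residual: 344 days.
Total: 2536 days.

2536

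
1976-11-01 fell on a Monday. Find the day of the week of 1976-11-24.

Within November 1976: 24 − 1 = 23 days.
23 mod 7 = 2, so 2 days after Monday is Wednesday.

Wednesday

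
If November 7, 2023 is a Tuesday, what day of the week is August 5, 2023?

Saturday

Count forward from the earlier date (August 5, 2023) to the later (November 7, 2023):
August 2023: 31 − 5 = 26 days remain.
Then September (30), October (31): 30 + 31 = 61 days.
November 1–7, 2023: 7 days.
Total: 26 + 61 + 7 = 94 days.
94 mod 7 = 3, so 3 days before Tuesday is Saturday.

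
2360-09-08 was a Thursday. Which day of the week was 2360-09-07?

Wednesday

Count forward from the earlier date (September 7, 2360) to the later (September 8, 2360):
Within September 2360: 8 − 7 = 1 day.
1 mod 7 = 1, so 1 day before Thursday is Wednesday.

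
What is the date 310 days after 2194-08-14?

2195-06-20

Count 310 days after August 14, 2194:
Day-of-year of August 14, 2194: 226.
Day-of-year of June 20, 2195: 171.
2194 has 365 days, so 365 − 226 = 139 days remain in 2194.
Total: 139 + 171 = 310 days.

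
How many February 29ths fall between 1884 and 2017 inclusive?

33

Years divisible by 4: 1884, 1888, …, 2016 — 34 in all.
Of these, 1900 is divisible by 100 but not 400, so not leap.
2000 is divisible by 400, so still leap.
Leap years: 34 − 1 = 33.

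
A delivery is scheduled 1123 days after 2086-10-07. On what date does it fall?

2089-11-03

Count 1123 days after October 7, 2086:
Day-of-year of October 7, 2086: 280.
Day-of-year of November 3, 2089: 307.
2086 has 365 days, so 365 − 280 = 85 days remain in 2086.
Full years: 2087: 365; 2088: 366. Sum = 731.
Total: 85 + 731 + 307 = 1123 days.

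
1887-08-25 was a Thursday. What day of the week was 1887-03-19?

Count forward from the earlier date (March 19, 1887) to the later (August 25, 1887):
March 1887: 31 − 19 = 12 days remain.
Then April (30), May (31), June (30), July (31): 30 + 31 + 30 + 31 = 122 days.
August 1–25, 1887: 25 days.
Total: 12 + 122 + 25 = 159 days.
159 mod 7 = 5, so 5 days before Thursday is Saturday.

Saturday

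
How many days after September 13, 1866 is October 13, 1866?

30

September 1866: 30 − 13 = 17 days remain.
October 1–13, 1866: 13 days.
Total: 17 + 13 = 30 days.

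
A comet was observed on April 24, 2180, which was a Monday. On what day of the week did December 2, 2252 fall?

Thursday

Day-of-year of April 24, 2180: 115.
Day-of-year of December 2, 2252: 337.
2180 has 366 days, so 366 − 115 = 251 days remain in 2180.
Full years 2181–2251: 55 common + 16 leap = 55×365 + 16×366 = 25931 days.
Total: 251 + 25931 + 337 = 26519 days.
26519 mod 7 = 3, so 3 days after Monday is Thursday.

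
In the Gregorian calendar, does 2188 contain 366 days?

Yes

2188 is a leap year.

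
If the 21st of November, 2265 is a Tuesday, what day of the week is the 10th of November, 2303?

From November 21, 2265 to November 21, 2302: 37 years, of which 8 contain a Feb 29 — 29×365 + 8×366 = 13513 days.
(2300 is not a leap year (divisible by 100 but not 400).)
November 2302: 30 − 21 = 9 days remain.
Then 11 full months totalling 335 days.
November 1–10, 2303: 10 days.
Residual: 354 days.
Total: 13867 days.
13867 is a multiple of 7, so the 10th of November, 2303 falls on the same weekday: Tuesday.

Tuesday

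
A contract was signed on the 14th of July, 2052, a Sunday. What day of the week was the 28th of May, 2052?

Count forward from the earlier date (May 28, 2052) to the later (July 14, 2052):
May 2052: 31 − 28 = 3 days remain.
Then June (30): 30 days.
July 1–14, 2052: 14 days.
Total: 3 + 30 + 14 = 47 days.
47 mod 7 = 5, so 5 days before Sunday is Tuesday.

Tuesday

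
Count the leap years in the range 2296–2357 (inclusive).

15

Years divisible by 4: 2296, 2300, …, 2356 — 16 in all.
Of these, 2300 is divisible by 100 but not 400, so not leap.
Leap years: 16 − 1 = 15.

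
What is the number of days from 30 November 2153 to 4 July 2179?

Day-of-year of November 30, 2153: 334.
Day-of-year of July 4, 2179: 185.
2153 has 365 days, so 365 − 334 = 31 days remain in 2153.
Full years 2154–2178: 19 common + 6 leap = 19×365 + 6×366 = 9131 days.
Total: 31 + 9131 + 185 = 9347 days.

9347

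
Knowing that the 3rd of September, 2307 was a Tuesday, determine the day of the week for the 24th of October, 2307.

Thursday

September 2307: 30 − 3 = 27 days remain.
October 1–24, 2307: 24 days.
Total: 27 + 24 = 51 days.
51 mod 7 = 2, so 2 days after Tuesday is Thursday.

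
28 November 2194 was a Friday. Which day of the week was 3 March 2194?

Count forward from the earlier date (March 3, 2194) to the later (November 28, 2194):
March 2194: 31 − 3 = 28 days remain.
Then April (30), May (31), June (30), July (31), August (31), September (30), October (31): 30 + 31 + 30 + 31 + 31 + 30 + 31 = 214 days.
November 1–28, 2194: 28 days.
Total: 28 + 214 + 28 = 270 days.
270 mod 7 = 4, so 4 days before Friday is Monday.

Monday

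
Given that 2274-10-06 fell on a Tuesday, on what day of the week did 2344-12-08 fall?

Friday

From October 6, 2274 to October 6, 2344: 70 years, of which 17 contain a Feb 29 — 53×365 + 17×366 = 25567 days.
(2300 is not a leap year (divisible by 100 but not 400).)
October 2344: 31 − 6 = 25 days remain.
Then November (30): 30 days.
December 1–8, 2344: 8 days.
Residual: 63 days.
Total: 25630 days.
25630 mod 7 = 3, so 3 days after Tuesday is Friday.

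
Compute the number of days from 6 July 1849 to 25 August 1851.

Day-of-year of July 6, 1849: 187.
Day-of-year of August 25, 1851: 237.
1849 has 365 days, so 365 − 187 = 178 days remain in 1849.
Full years: 1850: 365. Sum = 365.
Total: 178 + 365 + 237 = 780 days.

780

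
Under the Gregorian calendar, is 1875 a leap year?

1875 is not a leap year.

No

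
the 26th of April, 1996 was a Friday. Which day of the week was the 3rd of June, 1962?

Count forward from the earlier date (June 3, 1962) to the later (April 26, 1996):
From June 3, 1962 to June 3, 1995: 33 years, of which 8 contain a Feb 29 — 25×365 + 8×366 = 12053 days.
June 1995: 30 − 3 = 27 days remain.
Then 9 full months totalling 275 days.
April 1–26, 1996: 26 days.
Residual: 328 days.
Total: 12381 days.
12381 mod 7 = 5, so 5 days before Friday is Sunday.

Sunday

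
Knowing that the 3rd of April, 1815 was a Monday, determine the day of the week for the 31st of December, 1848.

Sunday

Day-of-year of April 3, 1815: 93.
Day-of-year of December 31, 1848: 366.
1815 has 365 days, so 365 − 93 = 272 days remain in 1815.
Full years 1816–1847: 24 common + 8 leap = 24×365 + 8×366 = 11688 days.
Total: 272 + 11688 + 366 = 12326 days.
12326 mod 7 = 6, so 6 days after Monday is Sunday.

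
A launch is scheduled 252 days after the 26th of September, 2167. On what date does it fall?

the 4th of June, 2168

Count 252 days after September 26, 2167:
September 2167: 30 − 26 = 4 days remain.
Then October (31), November (30), December (31), January (31), February 2168 (29), March (31), April (30), May (31): 31 + 30 + 31 + 31 + 29 + 31 + 30 + 31 = 244 days.
June 1–4, 2168: 4 days.
Residual: 252 days.
Total: 252 days.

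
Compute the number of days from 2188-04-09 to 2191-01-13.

1009

Day-of-year of April 9, 2188: 100.
Day-of-year of January 13, 2191: 13.
2188 has 366 days, so 366 − 100 = 266 days remain in 2188.
Full years: 2189: 365; 2190: 365. Sum = 730.
Total: 266 + 730 + 13 = 1009 days.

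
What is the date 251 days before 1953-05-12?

1952-09-03

Count 251 days before May 12, 1953:
September 1952: 30 − 3 = 27 days remain.
Then October (31), November (30), December (31), January (31), February 1953 (28), March (31), April (30): 31 + 30 + 31 + 31 + 28 + 31 + 30 = 212 days.
May 1–12, 1953: 12 days.
Total: 27 + 212 + 12 = 251 days.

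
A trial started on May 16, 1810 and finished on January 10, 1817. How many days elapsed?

May 16, 1810 → May 16, 1811: 365 days.
May 16, 1811 → May 16, 1812: 366 days (1812 is a leap year).
May 16, 1812 → May 16, 1813: 365 days.
May 16, 1813 → May 16, 1814: 365 days.
May 16, 1814 → May 16, 1815: 365 days.
May 16, 1815 → May 16, 1816: 366 days (1816 is a leap year).
May 1816: 31 − 16 = 15 days remain.
Then June (30), July (31), August (31), September (30), October (31), November (30), December (31): 30 + 31 + 31 + 30 + 31 + 30 + 31 = 214 days.
January 1–10, 1817: 10 days.
Residual: 239 days.
Total: 2431 days.

2431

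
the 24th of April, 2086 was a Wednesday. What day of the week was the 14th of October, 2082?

Wednesday

Count forward from the earlier date (October 14, 2082) to the later (April 24, 2086):
Day-of-year of October 14, 2082: 287.
Day-of-year of April 24, 2086: 114.
2082 has 365 days, so 365 − 287 = 78 days remain in 2082.
Full years: 2083: 365; 2084: 366; 2085: 365. Sum = 1096.
Total: 78 + 1096 + 114 = 1288 days.
1288 is a multiple of 7, so the 14th of October, 2082 falls on the same weekday: Wednesday.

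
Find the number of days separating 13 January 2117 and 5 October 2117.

265

January 2117: 31 − 13 = 18 days remain.
Then February 2117 (28), March (31), April (30), May (31), June (30), July (31), August (31), September (30): 28 + 31 + 30 + 31 + 30 + 31 + 31 + 30 = 242 days.
October 1–5, 2117: 5 days.
Total: 18 + 242 + 5 = 265 days.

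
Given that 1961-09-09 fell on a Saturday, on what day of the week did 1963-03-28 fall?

September 9, 1961 → September 9, 1962: 365 days.
September 1962: 30 − 9 = 21 days remain.
Then October (31), November (30), December (31), January (31), February 1963 (28): 31 + 30 + 31 + 31 + 28 = 151 days.
March 1–28, 1963: 28 days.
Residual: 200 days.
Total: 565 days.
565 mod 7 = 5, so 5 days after Saturday is Thursday.

Thursday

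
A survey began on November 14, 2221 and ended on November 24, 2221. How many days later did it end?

10

Within November 2221: 24 − 14 = 10 days.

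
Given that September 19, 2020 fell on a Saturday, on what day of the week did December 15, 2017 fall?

Friday

Count forward from the earlier date (December 15, 2017) to the later (September 19, 2020):
Day-of-year of December 15, 2017: 349.
Day-of-year of September 19, 2020: 263.
2017 has 365 days, so 365 − 349 = 16 days remain in 2017.
Full years: 2018: 365; 2019: 365. Sum = 730.
Total: 16 + 730 + 263 = 1009 days.
1009 mod 7 = 1, so 1 day before Saturday is Friday.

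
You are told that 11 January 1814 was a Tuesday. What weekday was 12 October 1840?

Monday

From January 11, 1814 to January 11, 1840: 26 years, of which 6 contain a Feb 29 — 20×365 + 6×366 = 9496 days.
January 1840: 31 − 11 = 20 days remain.
Then February 1840 (29), March (31), April (30), May (31), June (30), July (31), August (31), September (30): 29 + 31 + 30 + 31 + 30 + 31 + 31 + 30 = 243 days.
October 1–12, 1840: 12 days.
Residual: 275 days.
Total: 9771 days.
9771 mod 7 = 6, so 6 days after Tuesday is Monday.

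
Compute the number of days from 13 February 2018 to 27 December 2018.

317

February 2018: 28 − 13 = 15 days remain (2018 is not a leap year, so February has 28 days).
Then 9 full months totalling 275 days.
December 1–27, 2018: 27 days.
Total: 15 + 275 + 27 = 317 days.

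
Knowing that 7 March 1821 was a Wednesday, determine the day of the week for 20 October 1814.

Count forward from the earlier date (October 20, 1814) to the later (March 7, 1821):
October 20, 1814 → October 20, 1815: 365 days.
October 20, 1815 → October 20, 1816: 366 days (1816 is a leap year).
October 20, 1816 → October 20, 1817: 365 days.
October 20, 1817 → October 20, 1818: 365 days.
October 20, 1818 → October 20, 1819: 365 days.
October 20, 1819 → October 20, 1820: 366 days (1820 is a leap year).
October 1820: 31 − 20 = 11 days remain.
Then November (30), December (31), January (31), February 1821 (28): 30 + 31 + 31 + 28 = 120 days.
March 1–7, 1821: 7 days.
Residual: 138 days.
Total: 2330 days.
2330 mod 7 = 6, so 6 days before Wednesday is Thursday.

Thursday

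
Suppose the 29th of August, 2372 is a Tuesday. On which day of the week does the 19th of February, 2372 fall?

Saturday

Count forward from the earlier date (February 19, 2372) to the later (August 29, 2372):
February 2372: 29 − 19 = 10 days remain (2372 is a leap year, so February has 29 days).
Then March (31), April (30), May (31), June (30), July (31): 31 + 30 + 31 + 30 + 31 = 153 days.
August 1–29, 2372: 29 days.
Total: 10 + 153 + 29 = 192 days.
192 mod 7 = 3, so 3 days before Tuesday is Saturday.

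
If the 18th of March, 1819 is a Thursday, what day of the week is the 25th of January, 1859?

Tuesday

From March 18, 1819 to March 18, 1858: 39 years, of which 10 contain a Feb 29 — 29×365 + 10×366 = 14245 days.
March 1858: 31 − 18 = 13 days remain.
Then 9 full months totalling 275 days.
January 1–25, 1859: 25 days.
Residual: 313 days.
Total: 14558 days.
14558 mod 7 = 5, so 5 days after Thursday is Tuesday.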